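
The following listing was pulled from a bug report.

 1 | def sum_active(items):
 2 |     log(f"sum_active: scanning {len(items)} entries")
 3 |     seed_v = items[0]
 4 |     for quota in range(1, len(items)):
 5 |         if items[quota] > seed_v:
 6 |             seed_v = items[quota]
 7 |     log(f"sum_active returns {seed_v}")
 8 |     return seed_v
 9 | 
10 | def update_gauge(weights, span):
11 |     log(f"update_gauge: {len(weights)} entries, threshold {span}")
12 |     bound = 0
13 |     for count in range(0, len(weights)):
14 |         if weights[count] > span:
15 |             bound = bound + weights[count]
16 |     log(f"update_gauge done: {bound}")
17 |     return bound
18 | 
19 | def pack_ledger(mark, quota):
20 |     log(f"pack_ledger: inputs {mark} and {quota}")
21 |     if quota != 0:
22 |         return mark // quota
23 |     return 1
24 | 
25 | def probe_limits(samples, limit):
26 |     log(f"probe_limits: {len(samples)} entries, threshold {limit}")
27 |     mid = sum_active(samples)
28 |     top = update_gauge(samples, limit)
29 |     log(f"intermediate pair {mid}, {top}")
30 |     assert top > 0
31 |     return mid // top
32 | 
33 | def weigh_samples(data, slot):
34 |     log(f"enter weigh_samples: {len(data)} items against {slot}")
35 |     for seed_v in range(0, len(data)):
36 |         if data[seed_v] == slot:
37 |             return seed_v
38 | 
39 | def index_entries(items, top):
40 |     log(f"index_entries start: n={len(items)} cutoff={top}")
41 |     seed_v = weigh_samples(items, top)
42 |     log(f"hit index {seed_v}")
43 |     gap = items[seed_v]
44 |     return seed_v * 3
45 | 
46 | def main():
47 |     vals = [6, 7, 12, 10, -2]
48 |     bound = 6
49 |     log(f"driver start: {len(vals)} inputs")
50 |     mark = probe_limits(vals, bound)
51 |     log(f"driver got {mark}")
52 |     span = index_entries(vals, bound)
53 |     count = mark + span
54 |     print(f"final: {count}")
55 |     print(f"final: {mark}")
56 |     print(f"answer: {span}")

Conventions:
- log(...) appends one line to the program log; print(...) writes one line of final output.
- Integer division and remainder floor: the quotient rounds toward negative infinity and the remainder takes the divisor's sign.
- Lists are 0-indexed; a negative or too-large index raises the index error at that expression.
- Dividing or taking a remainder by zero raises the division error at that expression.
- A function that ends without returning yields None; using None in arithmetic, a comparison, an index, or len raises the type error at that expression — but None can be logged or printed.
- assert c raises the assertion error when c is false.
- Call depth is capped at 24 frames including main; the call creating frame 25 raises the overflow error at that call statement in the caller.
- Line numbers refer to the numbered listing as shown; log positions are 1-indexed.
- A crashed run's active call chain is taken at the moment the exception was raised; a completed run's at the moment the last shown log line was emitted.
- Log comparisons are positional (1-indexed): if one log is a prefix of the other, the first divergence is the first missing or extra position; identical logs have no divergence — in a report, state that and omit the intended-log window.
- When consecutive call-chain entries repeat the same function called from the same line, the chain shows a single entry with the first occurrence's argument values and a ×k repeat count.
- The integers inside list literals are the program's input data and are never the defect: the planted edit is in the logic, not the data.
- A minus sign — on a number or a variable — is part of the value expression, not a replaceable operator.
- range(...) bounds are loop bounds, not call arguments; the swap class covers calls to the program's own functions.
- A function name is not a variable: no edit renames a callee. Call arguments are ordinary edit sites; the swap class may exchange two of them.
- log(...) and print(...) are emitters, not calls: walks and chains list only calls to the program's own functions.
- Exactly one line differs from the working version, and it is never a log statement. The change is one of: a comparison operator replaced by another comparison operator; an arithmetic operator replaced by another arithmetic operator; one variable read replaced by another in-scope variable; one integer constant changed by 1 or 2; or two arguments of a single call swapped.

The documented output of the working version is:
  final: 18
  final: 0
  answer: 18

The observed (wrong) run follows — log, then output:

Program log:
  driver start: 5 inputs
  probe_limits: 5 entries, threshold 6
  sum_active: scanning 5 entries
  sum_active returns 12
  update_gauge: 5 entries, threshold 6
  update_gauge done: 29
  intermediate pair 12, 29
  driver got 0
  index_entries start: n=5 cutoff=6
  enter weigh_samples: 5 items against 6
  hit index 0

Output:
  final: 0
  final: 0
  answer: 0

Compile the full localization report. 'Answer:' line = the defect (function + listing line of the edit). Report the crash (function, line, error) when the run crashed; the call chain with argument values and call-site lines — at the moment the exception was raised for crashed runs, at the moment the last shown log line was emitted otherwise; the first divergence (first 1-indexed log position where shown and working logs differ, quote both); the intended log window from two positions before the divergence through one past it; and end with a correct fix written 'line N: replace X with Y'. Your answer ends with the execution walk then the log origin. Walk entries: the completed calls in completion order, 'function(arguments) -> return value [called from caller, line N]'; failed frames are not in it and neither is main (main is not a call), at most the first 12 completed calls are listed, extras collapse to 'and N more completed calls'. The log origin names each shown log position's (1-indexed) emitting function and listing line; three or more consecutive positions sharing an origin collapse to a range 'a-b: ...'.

Answer: the defect is in index_entries at line 44.
Key fact: Every logged value matches the working version; the printed result is what differs.
Call chain: main -> index_entries([6, 7, 12, 10, -2], 6) (called at line 52).
First divergence: there is none — every log position agrees.
Execution walk:
  sum_active([6, 7, 12, 10, -2]) -> 12  [called from probe_limits, line 27]
  update_gauge([6, 7, 12, 10, -2], 6) -> 29  [called from probe_limits, line 28]
  probe_limits([6, 7, 12, 10, -2], 6) -> 0  [called from main, line 50]
  weigh_samples([6, 7, 12, 10, -2], 6) -> 0  [called from index_entries, line 41]
  index_entries([6, 7, 12, 10, -2], 6) -> 0  [called from main, line 52]
Origin of each log line:
  1: from main, line 49
  2: from probe_limits, line 26
  3: from sum_active, line 2
  4: from sum_active, line 7
  5: from update_gauge, line 11
  6: from update_gauge, line 16
  7: from probe_limits, line 29
  8: from main, line 51
  9: from index_entries, line 40
  10: from weigh_samples, line 34
  11: from index_entries, line 42
A correct fix: line 44: replace `seed_v` with `gap`.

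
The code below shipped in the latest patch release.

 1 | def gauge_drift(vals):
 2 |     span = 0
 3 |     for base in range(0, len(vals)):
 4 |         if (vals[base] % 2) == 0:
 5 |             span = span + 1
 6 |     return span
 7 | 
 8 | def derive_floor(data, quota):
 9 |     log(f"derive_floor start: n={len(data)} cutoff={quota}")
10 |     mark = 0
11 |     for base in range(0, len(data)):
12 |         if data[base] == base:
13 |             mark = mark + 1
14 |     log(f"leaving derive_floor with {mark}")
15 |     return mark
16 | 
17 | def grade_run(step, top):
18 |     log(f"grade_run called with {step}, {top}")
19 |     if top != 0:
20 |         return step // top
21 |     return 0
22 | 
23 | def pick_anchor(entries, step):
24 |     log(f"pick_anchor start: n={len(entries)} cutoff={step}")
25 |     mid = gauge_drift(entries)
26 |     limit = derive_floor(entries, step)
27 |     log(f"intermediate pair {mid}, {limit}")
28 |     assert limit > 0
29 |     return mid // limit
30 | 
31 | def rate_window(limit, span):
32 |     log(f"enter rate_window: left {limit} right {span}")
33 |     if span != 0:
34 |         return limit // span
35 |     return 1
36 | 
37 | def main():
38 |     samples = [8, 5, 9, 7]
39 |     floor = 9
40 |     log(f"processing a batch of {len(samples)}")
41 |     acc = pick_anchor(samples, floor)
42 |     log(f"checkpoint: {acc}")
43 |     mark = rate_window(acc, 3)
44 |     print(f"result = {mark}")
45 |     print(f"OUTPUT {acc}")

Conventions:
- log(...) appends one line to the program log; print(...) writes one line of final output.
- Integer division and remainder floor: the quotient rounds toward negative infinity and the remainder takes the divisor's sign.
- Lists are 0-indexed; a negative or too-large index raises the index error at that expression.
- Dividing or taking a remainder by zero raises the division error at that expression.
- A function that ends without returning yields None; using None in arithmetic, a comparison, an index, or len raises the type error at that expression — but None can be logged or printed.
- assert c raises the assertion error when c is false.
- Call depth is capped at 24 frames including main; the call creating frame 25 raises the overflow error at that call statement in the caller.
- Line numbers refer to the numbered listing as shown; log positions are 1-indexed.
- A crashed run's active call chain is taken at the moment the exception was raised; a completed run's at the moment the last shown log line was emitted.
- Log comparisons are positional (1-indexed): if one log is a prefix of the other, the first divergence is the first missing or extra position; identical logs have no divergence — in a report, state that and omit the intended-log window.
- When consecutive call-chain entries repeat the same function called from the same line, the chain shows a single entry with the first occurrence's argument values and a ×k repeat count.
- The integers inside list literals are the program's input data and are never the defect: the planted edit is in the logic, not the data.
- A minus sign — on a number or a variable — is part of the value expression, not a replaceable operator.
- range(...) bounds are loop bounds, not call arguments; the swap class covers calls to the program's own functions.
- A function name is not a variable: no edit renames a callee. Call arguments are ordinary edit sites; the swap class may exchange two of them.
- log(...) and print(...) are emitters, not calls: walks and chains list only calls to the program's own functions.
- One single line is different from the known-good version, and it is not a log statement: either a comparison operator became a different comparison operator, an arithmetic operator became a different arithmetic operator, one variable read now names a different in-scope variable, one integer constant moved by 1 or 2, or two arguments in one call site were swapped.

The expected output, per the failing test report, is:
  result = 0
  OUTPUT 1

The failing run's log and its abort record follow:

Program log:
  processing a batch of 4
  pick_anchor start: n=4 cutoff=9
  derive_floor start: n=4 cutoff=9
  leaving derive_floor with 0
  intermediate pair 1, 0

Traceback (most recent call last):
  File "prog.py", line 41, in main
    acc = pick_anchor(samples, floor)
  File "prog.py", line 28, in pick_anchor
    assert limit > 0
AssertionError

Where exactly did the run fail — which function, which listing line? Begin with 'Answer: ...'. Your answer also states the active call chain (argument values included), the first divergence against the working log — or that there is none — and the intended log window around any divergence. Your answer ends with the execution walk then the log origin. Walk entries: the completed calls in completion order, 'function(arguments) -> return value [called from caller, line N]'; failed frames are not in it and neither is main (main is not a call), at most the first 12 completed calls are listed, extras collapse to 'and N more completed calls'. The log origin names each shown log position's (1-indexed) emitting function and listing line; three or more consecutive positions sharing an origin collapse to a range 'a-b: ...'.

Answer: the error was raised in pick_anchor, line 28.
Key observation: Position 4 is the first bad log line: 'leaving derive_floor with 0' should read 'leaving derive_floor with 1'.
Call chain: main -> pick_anchor([8, 5, 9, 7], 9) (called at line 41).
First divergence: position 4 — shown 'leaving derive_floor with 0', intended 'leaving derive_floor with 1'.
Intended log window:
  2: pick_anchor start: n=4 cutoff=9
  3: derive_floor start: n=4 cutoff=9
  4: leaving derive_floor with 1
  5: intermediate pair 1, 1
Execution walk:
  gauge_drift([8, 5, 9, 7]) -> 1  [called from pick_anchor, line 25]
  derive_floor([8, 5, 9, 7], 9) -> 0  [called from pick_anchor, line 26]
Log origin:
  1 — main, line 40
  2 — pick_anchor, line 24
  3 — derive_floor, line 9
  4 — derive_floor, line 14
  5 — pick_anchor, line 27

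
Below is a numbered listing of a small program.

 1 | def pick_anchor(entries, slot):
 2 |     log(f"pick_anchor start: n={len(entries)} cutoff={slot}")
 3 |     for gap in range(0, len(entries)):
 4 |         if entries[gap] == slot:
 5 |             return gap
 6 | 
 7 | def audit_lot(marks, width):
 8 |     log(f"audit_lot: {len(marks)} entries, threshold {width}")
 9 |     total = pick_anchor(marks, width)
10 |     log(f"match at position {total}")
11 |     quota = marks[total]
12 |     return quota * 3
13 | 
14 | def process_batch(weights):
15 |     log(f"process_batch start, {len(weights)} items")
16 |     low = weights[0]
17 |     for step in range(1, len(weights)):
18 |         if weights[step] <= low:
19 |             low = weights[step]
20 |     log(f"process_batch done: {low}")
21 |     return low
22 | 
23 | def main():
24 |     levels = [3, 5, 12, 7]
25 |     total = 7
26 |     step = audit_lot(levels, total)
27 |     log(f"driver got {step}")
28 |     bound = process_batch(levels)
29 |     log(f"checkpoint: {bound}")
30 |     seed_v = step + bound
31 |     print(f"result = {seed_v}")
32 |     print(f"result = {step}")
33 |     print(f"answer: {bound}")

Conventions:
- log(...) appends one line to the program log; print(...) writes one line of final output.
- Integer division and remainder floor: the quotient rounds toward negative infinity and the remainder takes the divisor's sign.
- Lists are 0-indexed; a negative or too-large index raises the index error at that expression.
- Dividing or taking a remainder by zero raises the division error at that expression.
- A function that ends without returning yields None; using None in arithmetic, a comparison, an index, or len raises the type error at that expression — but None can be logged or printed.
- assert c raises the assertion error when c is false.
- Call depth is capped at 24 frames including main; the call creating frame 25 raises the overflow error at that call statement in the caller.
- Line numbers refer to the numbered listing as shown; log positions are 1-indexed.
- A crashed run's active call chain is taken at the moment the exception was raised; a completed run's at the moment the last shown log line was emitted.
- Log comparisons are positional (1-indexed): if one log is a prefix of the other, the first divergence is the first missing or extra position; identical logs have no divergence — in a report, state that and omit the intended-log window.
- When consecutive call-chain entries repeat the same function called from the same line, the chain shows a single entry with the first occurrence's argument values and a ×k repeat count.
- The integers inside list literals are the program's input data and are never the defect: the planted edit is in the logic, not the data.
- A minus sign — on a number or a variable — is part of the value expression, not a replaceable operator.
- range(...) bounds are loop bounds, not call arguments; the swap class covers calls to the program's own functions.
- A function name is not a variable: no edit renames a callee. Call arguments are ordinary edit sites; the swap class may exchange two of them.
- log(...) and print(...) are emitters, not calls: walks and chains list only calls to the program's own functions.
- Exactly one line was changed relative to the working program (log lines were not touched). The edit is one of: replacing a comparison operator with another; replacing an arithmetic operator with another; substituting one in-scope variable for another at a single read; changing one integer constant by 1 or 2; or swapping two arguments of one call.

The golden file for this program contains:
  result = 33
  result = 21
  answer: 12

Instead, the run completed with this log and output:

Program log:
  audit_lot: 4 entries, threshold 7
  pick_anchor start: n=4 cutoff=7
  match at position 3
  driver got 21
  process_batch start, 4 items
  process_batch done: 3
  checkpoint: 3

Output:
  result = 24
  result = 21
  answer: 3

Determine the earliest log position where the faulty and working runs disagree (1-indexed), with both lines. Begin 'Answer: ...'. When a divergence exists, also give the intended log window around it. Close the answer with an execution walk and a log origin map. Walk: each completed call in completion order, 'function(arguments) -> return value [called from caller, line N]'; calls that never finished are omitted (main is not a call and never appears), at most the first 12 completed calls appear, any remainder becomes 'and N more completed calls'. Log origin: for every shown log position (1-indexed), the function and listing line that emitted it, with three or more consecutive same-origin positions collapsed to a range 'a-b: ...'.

Answer: at position 6 the run shows 'process_batch done: 3' where the working version logs 'process_batch done: 12'.
Intended log window:
  4: driver got 21
  5: process_batch start, 4 items
  6: process_batch done: 12
  7: checkpoint: 12
Execution walk:
  pick_anchor([3, 5, 12, 7], 7) -> 3  [called from audit_lot, line 9]
  audit_lot([3, 5, 12, 7], 7) -> 21  [called from main, line 26]
  process_batch([3, 5, 12, 7]) -> 3  [called from main, line 28]
Log origin:
  1: logged in audit_lot at line 8
  2: logged in pick_anchor at line 2
  3: logged in audit_lot at line 10
  4: logged in main at line 27
  5: logged in process_batch at line 15
  6: logged in process_batch at line 20
  7: logged in main at line 29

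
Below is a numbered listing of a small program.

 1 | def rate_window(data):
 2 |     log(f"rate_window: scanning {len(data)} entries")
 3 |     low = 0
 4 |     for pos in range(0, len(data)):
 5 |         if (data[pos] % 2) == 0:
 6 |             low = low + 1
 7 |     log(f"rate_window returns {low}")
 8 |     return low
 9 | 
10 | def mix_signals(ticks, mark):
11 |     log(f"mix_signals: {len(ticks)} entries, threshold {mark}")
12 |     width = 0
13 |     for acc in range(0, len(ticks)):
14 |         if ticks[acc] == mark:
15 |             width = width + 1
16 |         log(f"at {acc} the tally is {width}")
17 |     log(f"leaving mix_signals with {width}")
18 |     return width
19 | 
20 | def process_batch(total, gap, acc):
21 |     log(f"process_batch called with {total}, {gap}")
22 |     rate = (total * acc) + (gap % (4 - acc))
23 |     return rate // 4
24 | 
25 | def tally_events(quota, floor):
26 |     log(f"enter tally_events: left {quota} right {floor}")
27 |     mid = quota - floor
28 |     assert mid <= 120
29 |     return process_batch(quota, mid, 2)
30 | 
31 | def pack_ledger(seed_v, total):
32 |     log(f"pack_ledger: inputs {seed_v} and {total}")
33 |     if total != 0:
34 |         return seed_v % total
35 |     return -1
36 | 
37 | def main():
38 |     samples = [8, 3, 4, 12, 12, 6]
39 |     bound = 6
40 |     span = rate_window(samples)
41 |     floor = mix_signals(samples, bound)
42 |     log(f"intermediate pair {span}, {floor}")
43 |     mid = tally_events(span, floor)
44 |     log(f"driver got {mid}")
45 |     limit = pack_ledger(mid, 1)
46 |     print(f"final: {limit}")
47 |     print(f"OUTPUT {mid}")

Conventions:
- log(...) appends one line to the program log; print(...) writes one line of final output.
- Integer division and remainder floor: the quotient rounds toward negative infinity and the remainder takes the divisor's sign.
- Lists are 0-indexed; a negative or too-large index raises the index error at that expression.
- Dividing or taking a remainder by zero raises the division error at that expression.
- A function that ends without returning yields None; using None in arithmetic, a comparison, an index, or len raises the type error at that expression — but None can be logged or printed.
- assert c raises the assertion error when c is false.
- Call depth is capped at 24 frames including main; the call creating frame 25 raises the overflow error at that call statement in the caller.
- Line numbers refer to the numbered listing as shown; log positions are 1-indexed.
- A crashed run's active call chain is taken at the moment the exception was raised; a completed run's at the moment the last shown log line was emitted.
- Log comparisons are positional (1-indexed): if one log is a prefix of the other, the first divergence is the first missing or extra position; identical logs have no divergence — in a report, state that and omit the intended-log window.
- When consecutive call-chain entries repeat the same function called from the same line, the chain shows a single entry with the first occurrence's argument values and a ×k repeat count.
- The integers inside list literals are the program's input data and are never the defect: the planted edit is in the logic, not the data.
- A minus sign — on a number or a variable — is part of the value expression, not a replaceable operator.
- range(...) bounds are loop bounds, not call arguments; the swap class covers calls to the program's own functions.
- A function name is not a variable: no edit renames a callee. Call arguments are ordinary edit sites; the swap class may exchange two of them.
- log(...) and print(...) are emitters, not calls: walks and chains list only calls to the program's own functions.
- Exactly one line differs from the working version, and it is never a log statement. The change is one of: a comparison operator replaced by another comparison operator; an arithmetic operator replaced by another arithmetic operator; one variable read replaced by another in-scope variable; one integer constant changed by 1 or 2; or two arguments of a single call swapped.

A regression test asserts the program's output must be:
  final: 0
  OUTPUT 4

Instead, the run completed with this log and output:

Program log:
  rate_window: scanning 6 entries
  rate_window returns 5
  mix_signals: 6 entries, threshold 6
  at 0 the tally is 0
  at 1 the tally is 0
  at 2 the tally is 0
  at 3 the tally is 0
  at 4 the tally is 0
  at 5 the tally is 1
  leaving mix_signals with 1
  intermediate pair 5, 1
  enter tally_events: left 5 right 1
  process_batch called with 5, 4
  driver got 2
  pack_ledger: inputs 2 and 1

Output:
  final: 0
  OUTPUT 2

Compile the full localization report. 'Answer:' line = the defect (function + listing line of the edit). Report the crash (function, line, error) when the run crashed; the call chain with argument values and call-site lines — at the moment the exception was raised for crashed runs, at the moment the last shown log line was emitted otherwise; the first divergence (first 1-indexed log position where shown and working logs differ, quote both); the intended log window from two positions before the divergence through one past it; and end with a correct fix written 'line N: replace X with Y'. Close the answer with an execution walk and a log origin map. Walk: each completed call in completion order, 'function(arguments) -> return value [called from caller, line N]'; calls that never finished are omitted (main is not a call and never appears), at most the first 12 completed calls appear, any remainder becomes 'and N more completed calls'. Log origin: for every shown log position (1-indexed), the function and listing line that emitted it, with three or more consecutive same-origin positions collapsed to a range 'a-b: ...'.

Answer: the defect is in process_batch at line 22.
Key observation: The earliest visible damage is log position 14 — 'driver got 2' rather than the intended 'driver got 4'.
Call chain: main -> pack_ledger(2, 1) (called at line 45).
First divergence: at position 14 the run shows 'driver got 2' where the working version logs 'driver got 4'.
Intended log window:
  12: enter tally_events: left 5 right 1
  13: process_batch called with 5, 4
  14: driver got 4
  15: pack_ledger: inputs 4 and 1
Execution walk:
  rate_window([8, 3, 4, 12, 12, 6]) -> 5  [called from main, line 40]
  mix_signals([8, 3, 4, 12, 12, 6], 6) -> 1  [called from main, line 41]
  process_batch(5, 4, 2) -> 2  [called from tally_events, line 29]
  tally_events(5, 1) -> 2  [called from main, line 43]
  pack_ledger(2, 1) -> 0  [called from main, line 45]
Log origin:
  1: emitted by rate_window (line 2)
  2: emitted by rate_window (line 7)
  3: emitted by mix_signals (line 11)
  4-9: emitted by mix_signals (line 16)
  10: emitted by mix_signals (line 17)
  11: emitted by main (line 42)
  12: emitted by tally_events (line 26)
  13: emitted by process_batch (line 21)
  14: emitted by main (line 44)
  15: emitted by pack_ledger (line 32)
A correct fix: line 22: replace `%` with `*`.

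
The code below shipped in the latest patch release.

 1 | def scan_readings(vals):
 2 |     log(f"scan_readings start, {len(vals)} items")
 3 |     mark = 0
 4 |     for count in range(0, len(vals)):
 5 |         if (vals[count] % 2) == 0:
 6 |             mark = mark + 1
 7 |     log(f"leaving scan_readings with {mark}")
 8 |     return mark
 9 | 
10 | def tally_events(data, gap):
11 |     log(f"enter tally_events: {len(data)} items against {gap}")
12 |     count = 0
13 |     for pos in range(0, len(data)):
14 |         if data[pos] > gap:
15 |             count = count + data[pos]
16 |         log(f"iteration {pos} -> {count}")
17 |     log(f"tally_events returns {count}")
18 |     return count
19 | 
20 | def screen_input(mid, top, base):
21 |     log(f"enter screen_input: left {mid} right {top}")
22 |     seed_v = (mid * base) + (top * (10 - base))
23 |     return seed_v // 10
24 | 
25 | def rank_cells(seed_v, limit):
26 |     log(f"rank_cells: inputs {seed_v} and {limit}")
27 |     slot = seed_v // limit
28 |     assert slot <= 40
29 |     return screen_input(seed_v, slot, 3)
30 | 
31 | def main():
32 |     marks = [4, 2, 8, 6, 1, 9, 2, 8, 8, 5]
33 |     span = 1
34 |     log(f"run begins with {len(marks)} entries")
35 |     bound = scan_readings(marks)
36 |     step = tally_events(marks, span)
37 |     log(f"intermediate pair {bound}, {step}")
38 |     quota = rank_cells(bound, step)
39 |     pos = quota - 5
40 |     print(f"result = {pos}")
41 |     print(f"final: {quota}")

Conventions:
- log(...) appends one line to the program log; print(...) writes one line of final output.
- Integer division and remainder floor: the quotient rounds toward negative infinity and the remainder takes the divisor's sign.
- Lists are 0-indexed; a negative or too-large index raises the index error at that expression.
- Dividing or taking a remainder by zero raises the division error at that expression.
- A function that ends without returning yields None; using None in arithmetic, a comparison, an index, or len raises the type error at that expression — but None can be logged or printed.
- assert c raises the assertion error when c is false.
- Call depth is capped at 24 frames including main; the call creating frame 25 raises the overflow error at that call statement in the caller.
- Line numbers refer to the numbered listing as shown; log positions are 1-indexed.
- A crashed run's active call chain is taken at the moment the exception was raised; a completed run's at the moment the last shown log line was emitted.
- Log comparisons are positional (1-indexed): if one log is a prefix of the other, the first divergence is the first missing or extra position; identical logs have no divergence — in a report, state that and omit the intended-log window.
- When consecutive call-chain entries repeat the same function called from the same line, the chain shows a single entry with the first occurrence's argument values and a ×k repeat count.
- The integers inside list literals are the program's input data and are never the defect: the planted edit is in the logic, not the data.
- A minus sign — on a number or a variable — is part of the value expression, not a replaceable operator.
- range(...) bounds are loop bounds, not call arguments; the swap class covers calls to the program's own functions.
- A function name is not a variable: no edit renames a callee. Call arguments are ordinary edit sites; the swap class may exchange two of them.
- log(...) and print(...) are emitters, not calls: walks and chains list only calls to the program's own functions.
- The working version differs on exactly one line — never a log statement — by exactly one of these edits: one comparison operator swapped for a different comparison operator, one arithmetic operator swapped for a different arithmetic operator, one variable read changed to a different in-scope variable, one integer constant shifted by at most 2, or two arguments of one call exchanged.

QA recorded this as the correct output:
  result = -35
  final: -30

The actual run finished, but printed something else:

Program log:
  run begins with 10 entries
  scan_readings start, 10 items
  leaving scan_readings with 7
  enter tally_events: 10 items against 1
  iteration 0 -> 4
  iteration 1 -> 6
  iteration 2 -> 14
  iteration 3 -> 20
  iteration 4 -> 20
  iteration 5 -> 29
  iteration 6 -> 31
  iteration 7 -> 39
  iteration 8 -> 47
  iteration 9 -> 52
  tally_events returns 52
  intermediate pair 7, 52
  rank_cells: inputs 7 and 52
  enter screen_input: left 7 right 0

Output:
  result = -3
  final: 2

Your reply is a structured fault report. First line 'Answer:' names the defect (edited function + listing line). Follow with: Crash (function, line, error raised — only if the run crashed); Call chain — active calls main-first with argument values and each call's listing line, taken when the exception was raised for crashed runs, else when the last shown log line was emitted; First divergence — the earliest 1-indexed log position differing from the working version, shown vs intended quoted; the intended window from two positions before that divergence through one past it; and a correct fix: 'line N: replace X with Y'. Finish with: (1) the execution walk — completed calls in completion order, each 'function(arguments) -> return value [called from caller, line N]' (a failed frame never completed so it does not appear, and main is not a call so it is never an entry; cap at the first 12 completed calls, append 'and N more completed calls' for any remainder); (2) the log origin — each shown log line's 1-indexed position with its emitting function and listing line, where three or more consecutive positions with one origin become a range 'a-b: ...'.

Answer: the defect is in rank_cells at line 27.
Key observation: The log first diverges at position 18: the faulty run prints 'enter screen_input: left 7 right 0' where the working version prints 'enter screen_input: left 7 right -45'.
Call chain: main -> rank_cells(7, 52) (called at line 38) -> screen_input(7, 0, 3) (called at line 29).
First divergence: position 18 — shown 'enter screen_input: left 7 right 0', intended 'enter screen_input: left 7 right -45'.
Intended log window:
  16: intermediate pair 7, 52
  17: rank_cells: inputs 7 and 52
  18: enter screen_input: left 7 right -45
Execution walk:
  scan_readings([4, 2, 8, 6, 1, 9, 2, 8, 8, 5]) -> 7  [called from main, line 35]
  tally_events([4, 2, 8, 6, 1, 9, 2, 8, 8, 5], 1) -> 52  [called from main, line 36]
  screen_input(7, 0, 3) -> 2  [called from rank_cells, line 29]
  rank_cells(7, 52) -> 2  [called from main, line 38]
Log origin:
  1: logged in main at line 34
  2: logged in scan_readings at line 2
  3: logged in scan_readings at line 7
  4: logged in tally_events at line 11
  5-14: logged in tally_events at line 16
  15: logged in tally_events at line 17
  16: logged in main at line 37
  17: logged in rank_cells at line 26
  18: logged in screen_input at line 21
A correct fix: line 27: replace `//` with `-`.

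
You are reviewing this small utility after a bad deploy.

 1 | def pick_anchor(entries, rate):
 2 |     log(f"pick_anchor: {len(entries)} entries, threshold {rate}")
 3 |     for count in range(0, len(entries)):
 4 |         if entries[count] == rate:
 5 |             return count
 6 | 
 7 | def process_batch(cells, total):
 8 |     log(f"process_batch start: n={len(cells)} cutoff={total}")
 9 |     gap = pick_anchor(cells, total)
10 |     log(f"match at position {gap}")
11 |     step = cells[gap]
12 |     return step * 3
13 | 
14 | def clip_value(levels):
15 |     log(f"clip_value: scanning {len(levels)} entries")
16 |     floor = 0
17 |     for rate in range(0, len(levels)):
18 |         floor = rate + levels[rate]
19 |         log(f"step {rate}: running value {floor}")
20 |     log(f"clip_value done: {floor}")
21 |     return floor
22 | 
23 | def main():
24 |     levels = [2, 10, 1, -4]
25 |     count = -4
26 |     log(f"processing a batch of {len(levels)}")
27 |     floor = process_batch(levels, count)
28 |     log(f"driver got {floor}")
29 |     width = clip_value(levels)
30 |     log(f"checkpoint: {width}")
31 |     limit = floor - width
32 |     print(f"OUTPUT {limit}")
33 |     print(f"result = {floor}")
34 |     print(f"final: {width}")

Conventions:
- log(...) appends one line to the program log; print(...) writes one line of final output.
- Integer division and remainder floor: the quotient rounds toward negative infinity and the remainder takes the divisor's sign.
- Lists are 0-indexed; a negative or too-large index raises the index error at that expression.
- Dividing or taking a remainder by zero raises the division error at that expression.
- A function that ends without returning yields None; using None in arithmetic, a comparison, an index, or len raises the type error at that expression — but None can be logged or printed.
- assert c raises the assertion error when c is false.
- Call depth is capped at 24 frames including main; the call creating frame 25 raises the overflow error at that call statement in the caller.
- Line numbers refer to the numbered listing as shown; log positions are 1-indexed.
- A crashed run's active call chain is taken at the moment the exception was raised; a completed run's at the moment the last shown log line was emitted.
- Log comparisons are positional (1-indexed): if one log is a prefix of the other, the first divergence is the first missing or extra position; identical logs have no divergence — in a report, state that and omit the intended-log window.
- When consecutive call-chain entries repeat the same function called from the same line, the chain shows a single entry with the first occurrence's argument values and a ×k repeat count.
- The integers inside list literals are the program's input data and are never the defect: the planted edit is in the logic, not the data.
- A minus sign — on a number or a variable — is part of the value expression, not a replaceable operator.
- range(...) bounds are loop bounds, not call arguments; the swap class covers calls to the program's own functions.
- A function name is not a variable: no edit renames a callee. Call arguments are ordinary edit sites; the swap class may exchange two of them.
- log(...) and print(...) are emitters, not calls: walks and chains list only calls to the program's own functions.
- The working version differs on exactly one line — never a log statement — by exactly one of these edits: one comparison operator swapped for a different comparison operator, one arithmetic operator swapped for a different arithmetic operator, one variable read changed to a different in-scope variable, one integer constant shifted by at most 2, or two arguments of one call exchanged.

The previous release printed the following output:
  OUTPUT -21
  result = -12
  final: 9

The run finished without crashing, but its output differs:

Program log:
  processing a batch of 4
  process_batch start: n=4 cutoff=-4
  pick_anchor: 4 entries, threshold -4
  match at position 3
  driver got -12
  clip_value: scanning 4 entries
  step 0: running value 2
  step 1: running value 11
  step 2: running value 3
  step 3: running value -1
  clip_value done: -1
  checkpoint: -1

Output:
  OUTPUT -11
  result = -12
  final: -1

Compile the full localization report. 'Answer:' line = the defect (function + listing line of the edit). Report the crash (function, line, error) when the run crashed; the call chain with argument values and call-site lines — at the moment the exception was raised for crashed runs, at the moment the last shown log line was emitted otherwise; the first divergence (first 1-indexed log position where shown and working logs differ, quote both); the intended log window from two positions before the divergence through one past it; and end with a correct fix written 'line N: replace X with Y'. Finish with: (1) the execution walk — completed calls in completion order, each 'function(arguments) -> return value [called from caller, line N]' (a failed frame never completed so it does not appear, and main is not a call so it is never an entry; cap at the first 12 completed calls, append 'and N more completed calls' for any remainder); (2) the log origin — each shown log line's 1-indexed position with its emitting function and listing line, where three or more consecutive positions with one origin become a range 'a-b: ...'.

Answer: the defect is in clip_value at line 18.
Key observation: The earliest visible damage is log position 8 — 'step 1: running value 11' rather than the intended 'step 1: running value 12'.
Call chain: main.
First divergence: position 8; shown 'step 1: running value 11' vs intended 'step 1: running value 12'.
Intended log window:
  6: clip_value: scanning 4 entries
  7: step 0: running value 2
  8: step 1: running value 12
  9: step 2: running value 13
Execution walk:
  pick_anchor([2, 10, 1, -4], -4) -> 3  [called from process_batch, line 9]
  process_batch([2, 10, 1, -4], -4) -> -12  [called from main, line 27]
  clip_value([2, 10, 1, -4]) -> -1  [called from main, line 29]
Origin of each log line:
  1: logged in main at line 26
  2: logged in process_batch at line 8
  3: logged in pick_anchor at line 2
  4: logged in process_batch at line 10
  5: logged in main at line 28
  6: logged in clip_value at line 15
  7-10: logged in clip_value at line 19
  11: logged in clip_value at line 20
  12: logged in main at line 30
A correct fix: line 18: replace `rate + levels[rate]` with `floor + levels[rate]`.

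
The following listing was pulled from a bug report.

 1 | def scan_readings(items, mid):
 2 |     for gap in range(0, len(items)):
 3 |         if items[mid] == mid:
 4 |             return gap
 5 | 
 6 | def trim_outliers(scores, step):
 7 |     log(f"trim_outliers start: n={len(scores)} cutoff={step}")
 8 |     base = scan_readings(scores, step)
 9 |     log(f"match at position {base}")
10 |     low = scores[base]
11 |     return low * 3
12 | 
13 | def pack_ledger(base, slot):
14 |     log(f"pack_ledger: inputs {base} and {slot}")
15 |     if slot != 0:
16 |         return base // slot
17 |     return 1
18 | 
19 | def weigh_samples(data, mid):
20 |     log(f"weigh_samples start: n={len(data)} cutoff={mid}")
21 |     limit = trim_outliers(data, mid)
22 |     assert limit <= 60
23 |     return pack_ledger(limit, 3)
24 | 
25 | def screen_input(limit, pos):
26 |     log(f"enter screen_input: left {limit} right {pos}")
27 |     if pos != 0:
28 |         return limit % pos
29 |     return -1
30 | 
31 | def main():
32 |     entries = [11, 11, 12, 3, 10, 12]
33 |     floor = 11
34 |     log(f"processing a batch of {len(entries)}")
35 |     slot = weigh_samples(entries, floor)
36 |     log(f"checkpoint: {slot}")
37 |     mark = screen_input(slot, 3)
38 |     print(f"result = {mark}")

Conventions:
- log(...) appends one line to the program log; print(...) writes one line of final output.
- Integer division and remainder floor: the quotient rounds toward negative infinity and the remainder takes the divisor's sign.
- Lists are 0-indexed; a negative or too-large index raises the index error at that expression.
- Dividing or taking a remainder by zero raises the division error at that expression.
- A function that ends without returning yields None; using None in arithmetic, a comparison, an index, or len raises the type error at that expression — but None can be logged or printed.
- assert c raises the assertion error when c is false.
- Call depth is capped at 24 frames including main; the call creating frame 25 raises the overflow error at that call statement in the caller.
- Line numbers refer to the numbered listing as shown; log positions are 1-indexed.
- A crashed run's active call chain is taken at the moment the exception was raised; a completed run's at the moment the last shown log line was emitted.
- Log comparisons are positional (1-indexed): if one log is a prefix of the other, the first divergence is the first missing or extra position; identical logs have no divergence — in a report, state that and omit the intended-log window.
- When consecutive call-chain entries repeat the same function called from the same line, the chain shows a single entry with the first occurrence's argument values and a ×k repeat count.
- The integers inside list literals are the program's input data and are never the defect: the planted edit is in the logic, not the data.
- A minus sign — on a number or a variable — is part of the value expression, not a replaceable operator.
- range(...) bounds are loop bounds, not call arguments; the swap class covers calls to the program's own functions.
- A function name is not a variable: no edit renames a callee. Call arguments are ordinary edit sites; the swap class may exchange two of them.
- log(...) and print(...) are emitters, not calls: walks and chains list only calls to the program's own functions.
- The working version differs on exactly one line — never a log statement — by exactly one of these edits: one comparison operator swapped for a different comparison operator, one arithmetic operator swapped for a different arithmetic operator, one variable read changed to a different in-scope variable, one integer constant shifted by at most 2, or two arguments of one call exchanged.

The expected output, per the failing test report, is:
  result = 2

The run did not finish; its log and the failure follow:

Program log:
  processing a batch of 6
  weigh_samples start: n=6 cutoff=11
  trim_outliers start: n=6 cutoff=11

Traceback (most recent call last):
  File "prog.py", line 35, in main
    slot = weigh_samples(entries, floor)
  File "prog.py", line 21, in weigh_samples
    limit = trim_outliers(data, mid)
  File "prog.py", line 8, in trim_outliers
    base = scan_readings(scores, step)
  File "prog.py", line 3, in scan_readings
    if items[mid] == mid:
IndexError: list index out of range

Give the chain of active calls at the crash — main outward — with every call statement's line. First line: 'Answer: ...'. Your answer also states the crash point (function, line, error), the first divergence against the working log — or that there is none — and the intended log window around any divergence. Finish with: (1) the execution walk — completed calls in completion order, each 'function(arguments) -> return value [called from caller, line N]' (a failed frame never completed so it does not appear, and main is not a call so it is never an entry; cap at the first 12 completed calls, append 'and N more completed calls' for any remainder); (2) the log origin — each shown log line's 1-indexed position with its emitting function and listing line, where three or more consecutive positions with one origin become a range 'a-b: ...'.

Answer: main -> weigh_samples (called at line 35) -> trim_outliers (called at line 21) -> scan_readings (called at line 8).
Key fact: The shown log is a 3-line prefix of the intended one, whose next entry is 'match at position 0'.
Crash: scan_readings, line 3, IndexError.
First divergence: position 4 — the faulty run's log ends after 3 lines; the working version continues with 'match at position 0'.
Intended log window:
  2: weigh_samples start: n=6 cutoff=11
  3: trim_outliers start: n=6 cutoff=11
  4: match at position 0
  5: pack_ledger: inputs 33 and 3
Execution walk:
  (no call completed)
Log line origins:
  1: from main, line 34
  2: from weigh_samples, line 20
  3: from trim_outliers, line 7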